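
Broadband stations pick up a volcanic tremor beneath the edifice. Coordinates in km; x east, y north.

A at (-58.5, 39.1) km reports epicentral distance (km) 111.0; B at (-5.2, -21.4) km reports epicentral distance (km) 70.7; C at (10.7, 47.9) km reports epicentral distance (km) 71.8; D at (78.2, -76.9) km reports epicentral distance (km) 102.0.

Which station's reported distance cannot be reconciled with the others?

C

Solve using three stations at a time. Using A, B, D (subtract circle equations pairwise → linear system) gives (x, y) ≈ (51.0, 21.3).
Distances from that point to each station vs reported:
  A: calculated 110.9 vs reported 111.0 → residual 0.1 km
  B: calculated 70.6 vs reported 70.7 → residual 0.1 km
  C: calculated 48.3 vs reported 71.8 → residual 23.5 km
  D: calculated 101.9 vs reported 102.0 → residual 0.1 km
A, B, D are mutually consistent (residuals ≈ 0); C is off by 23.5 km.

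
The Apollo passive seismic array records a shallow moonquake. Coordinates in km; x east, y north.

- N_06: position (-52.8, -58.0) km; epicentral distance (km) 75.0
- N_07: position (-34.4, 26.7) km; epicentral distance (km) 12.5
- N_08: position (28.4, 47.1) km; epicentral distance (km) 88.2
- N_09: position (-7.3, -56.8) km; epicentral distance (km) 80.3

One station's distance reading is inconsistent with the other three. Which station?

Solve using three stations at a time. Using N_06, N_07, N_09 (subtract circle equations pairwise → linear system) gives (x, y) ≈ (-41.0, 16.1).
Distances from that point to each station vs reported:
  N_06: calculated 75.0 vs reported 75.0 → residual 0.0 km
  N_07: calculated 12.5 vs reported 12.5 → residual 0.0 km
  N_08: calculated 76.0 vs reported 88.2 → residual 12.2 km
  N_09: calculated 80.3 vs reported 80.3 → residual 0.0 km
N_06, N_07, N_09 are mutually consistent (residuals ≈ 0); N_08 is off by 12.2 km.

N_08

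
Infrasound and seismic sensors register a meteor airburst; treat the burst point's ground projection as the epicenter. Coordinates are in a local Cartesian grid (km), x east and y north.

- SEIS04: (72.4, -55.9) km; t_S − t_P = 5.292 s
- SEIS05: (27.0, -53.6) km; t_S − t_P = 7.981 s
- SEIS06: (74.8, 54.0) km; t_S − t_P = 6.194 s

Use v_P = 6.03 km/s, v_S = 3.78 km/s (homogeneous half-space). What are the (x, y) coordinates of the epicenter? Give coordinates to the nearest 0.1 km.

(92.5, -6.2)

Distance from S−P lag: d = Δt · v_P v_S / (v_P − v_S) = Δt · (6.03·3.78)/(6.03−3.78) ≈ 10.1304·Δt.
So d_SEIS04 = 53.61, d_SEIS05 = 80.85, d_SEIS06 = 62.75 km.
Circle about each station: (x − 72.4)² + (y + 55.9)² = 53.61²; (x − 27.0)² + (y + 53.6)² = 80.85²; (x − 74.8)² + (y − 54.0)² = 62.75².
Subtracting the SEIS04 equation from the SEIS05 and SEIS06 equations removes the quadratic terms:
-90.8 x + 4.6 y = -8427.30
4.8 x + 219.8 y = -919.06
Solving the 2×2 system: x ≈ 92.5, y ≈ -6.2 km.
Check against SEIS04 (with the unrounded x, y): √((x − 72.4)²+(y + 55.9)²) = 53.61 ≈ 53.61 km. ✓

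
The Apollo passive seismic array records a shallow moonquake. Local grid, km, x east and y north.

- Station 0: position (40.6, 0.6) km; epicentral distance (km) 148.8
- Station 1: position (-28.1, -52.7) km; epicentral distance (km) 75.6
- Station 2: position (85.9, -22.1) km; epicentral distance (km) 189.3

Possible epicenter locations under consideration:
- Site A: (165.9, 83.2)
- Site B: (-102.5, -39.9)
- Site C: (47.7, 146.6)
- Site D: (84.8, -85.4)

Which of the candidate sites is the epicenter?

For each candidate, compare |candidate − station| to the reported distance:
Site A: residuals Station 0 1.3, Station 1 161.3, Station 2 57.1 → max 161.3 km
Site B: residuals Station 0 0.1, Station 1 0.1, Station 2 0.1 → max 0.1 km
Site C: residuals Station 0 2.6, Station 1 137.6, Station 2 16.3 → max 137.6 km
Site D: residuals Station 0 52.1, Station 1 41.9, Station 2 126.0 → max 126.0 km
Only Site B has all residuals ≈ 0.

Site B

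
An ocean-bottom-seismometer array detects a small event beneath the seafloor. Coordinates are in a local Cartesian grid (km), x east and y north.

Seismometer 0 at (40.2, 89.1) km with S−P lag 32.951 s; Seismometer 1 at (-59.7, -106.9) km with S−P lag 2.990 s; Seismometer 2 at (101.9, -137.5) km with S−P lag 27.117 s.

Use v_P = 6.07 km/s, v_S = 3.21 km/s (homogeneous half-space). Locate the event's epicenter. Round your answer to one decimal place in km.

(-79.2, -101.0)

Distance from S−P lag: d = Δt · v_P v_S / (v_P − v_S) = Δt · (6.07·3.21)/(6.07−3.21) ≈ 6.8128·Δt.
So d_Seismometer 0 = 224.49, d_Seismometer 1 = 20.37, d_Seismometer 2 = 184.74 km.
Circle about each station: (x − 40.2)² + (y − 89.1)² = 224.49²; (x + 59.7)² + (y + 106.9)² = 20.37²; (x − 101.9)² + (y + 137.5)² = 184.74².
Subtracting the Seismometer 0 equation from the Seismometer 1 and Seismometer 2 equations removes the quadratic terms:
-199.8 x − 392.0 y = 55417.67
123.4 x − 453.2 y = 36001.90
Solving the 2×2 system: x ≈ -79.2, y ≈ -101.0 km.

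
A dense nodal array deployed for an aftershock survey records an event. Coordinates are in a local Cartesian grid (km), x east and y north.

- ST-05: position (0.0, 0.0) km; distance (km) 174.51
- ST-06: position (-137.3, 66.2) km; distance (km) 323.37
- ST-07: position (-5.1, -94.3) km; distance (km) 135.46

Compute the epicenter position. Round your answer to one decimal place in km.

x ≈ 128.2 km, y ≈ -118.4 km

Circle about each station: x² + y² = 174.51²; (x + 137.3)² + (y − 66.2)² = 323.37²; (x + 5.1)² + (y + 94.3)² = 135.46².
Subtracting pairs of circle equations eliminates x²+y² and gives linear equations (the radical axes):
-274.6 x + 132.4 y = -50880.69
-10.2 x − 188.6 y = 21022.83
Solving the 2×2 system: x ≈ 128.2, y ≈ -118.4 km.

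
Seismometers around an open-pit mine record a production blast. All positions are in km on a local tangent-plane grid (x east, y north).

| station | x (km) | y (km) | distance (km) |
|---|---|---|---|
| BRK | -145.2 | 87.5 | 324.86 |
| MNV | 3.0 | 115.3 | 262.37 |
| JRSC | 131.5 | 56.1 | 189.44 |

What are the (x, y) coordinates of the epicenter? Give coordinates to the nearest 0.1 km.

(96.1, -130.0)

Circle about each station: (x + 145.2)² + (y − 87.5)² = 324.86²; (x − 3.0)² + (y − 115.3)² = 262.37²; (x − 131.5)² + (y − 56.1)² = 189.44².
Subtracting the BRK equation from the MNV and JRSC equations removes the quadratic terms:
296.4 x + 55.6 y = 21259.80
553.4 x − 62.8 y = 61346.68
Solving the 2×2 system: x ≈ 96.1, y ≈ -130.0 km.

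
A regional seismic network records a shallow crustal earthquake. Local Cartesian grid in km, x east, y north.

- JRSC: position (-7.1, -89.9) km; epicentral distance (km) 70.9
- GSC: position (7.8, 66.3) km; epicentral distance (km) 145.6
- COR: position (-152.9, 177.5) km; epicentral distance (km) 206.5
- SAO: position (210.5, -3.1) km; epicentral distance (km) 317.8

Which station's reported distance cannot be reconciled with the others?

JRSC

Solve using three stations at a time. Using GSC, COR, SAO (subtract circle equations pairwise → linear system) gives (x, y) ≈ (-106.7, -23.8).
Distances from that point to each station vs reported:
  JRSC: calculated 119.5 vs reported 70.9 → residual 48.6 km
  GSC: calculated 145.7 vs reported 145.6 → residual 0.1 km
  COR: calculated 206.5 vs reported 206.5 → residual 0.0 km
  SAO: calculated 317.8 vs reported 317.8 → residual 0.0 km
GSC, COR, SAO are mutually consistent (residuals ≈ 0); JRSC is off by 48.6 km.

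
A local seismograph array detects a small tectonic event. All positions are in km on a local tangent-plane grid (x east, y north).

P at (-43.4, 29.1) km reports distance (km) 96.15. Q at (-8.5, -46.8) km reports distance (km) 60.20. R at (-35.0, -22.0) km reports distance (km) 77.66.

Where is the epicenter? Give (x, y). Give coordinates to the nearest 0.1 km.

42.3 km east, -14.5 km north

Circle about each station: (x + 43.4)² + (y − 29.1)² = 96.15²; (x + 8.5)² + (y + 46.8)² = 60.20²; (x + 35.0)² + (y + 22.0)² = 77.66².
Subtracting the P equation from the Q and R equations removes the quadratic terms:
69.8 x − 151.8 y = 5152.90
16.8 x − 102.2 y = 2192.38
Solving the 2×2 system: x ≈ 42.3, y ≈ -14.5 km.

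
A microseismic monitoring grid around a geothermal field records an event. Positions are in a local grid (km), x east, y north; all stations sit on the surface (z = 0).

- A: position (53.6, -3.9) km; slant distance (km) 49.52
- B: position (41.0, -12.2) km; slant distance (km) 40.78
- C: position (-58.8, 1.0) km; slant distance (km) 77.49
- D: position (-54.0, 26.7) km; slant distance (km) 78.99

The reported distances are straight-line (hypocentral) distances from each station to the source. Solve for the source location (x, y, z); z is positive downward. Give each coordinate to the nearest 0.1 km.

Each station gives a sphere (x−x_i)² + (y−y_i)² + z² = d_i² (stations at z=0).
Subtracting the A sphere from B and C: z² cancels, leaving linear equations in x and y:
-25.2 x − 16.6 y = -269.11
-224.8 x + 9.8 y = -2982.20
Solving: x ≈ 13.105, y ≈ -3.684 km (keep extra digits for the depth step; rounded: 13.1, -3.7).
Then from the A sphere: z² = 49.52² − (x − 53.6)² − (y + 3.9)² with x = 13.105, y = -3.684, so z ≈ 28.502 ≈ 28.5 km.

x ≈ 13.1 km, y ≈ -3.7 km, depth ≈ 28.5 km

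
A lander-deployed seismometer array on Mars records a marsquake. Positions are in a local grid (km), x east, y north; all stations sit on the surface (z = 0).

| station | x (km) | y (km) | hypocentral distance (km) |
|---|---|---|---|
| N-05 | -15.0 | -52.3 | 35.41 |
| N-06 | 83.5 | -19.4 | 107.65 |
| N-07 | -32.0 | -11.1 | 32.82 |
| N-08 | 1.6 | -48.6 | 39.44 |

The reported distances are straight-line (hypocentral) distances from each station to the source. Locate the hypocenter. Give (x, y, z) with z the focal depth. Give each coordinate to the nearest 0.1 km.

(-20.7, -28.4, 25.5)

Each station gives a sphere (x−x_i)² + (y−y_i)² + z² = d_i² (stations at z=0).
Subtracting the N-05 sphere from N-06 and N-07: z² cancels, leaving linear equations in x and y:
197.0 x + 65.8 y = -5946.33
-34.0 x + 82.4 y = -1636.36
Solving: x ≈ -20.699, y ≈ -28.400 km (keep extra digits for the depth step; rounded: -20.7, -28.4).
Then from the N-05 sphere: z² = 35.41² − (x + 15.0)² − (y + 52.3)² with x = -20.699, y = -28.400, so z ≈ 25.499 ≈ 25.5 km.
Check against N-08 (with the unrounded solution): distance 39.44 ≈ 39.44 km. ✓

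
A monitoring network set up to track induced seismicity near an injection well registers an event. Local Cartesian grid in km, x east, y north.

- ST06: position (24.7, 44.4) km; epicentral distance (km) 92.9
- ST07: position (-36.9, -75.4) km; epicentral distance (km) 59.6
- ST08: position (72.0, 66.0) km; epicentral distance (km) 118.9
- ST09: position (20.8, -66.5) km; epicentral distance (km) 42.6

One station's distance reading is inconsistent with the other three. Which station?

ST06

Solve using three stations at a time. Using ST07, ST08, ST09 (subtract circle equations pairwise → linear system) gives (x, y) ≈ (0.5, -29.0).
Distances from that point to each station vs reported:
  ST06: calculated 77.3 vs reported 92.9 → residual 15.6 km
  ST07: calculated 59.6 vs reported 59.6 → residual 0.0 km
  ST08: calculated 118.9 vs reported 118.9 → residual 0.0 km
  ST09: calculated 42.6 vs reported 42.6 → residual 0.0 km
ST07, ST08, ST09 are mutually consistent (residuals ≈ 0); ST06 is off by 15.6 km.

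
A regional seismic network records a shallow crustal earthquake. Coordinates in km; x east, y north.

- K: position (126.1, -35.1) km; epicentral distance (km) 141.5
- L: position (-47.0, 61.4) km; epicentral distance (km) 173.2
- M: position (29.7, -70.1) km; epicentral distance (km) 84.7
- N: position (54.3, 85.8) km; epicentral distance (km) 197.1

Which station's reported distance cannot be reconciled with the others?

M

Solve using three stations at a time. Using K, L, N (subtract circle equations pairwise → linear system) gives (x, y) ≈ (2.8, -104.4).
Distances from that point to each station vs reported:
  K: calculated 141.4 vs reported 141.5 → residual 0.1 km
  L: calculated 173.1 vs reported 173.2 → residual 0.1 km
  M: calculated 43.6 vs reported 84.7 → residual 41.1 km
  N: calculated 197.0 vs reported 197.1 → residual 0.1 km
K, L, N are mutually consistent (residuals ≈ 0); M is off by 41.1 km.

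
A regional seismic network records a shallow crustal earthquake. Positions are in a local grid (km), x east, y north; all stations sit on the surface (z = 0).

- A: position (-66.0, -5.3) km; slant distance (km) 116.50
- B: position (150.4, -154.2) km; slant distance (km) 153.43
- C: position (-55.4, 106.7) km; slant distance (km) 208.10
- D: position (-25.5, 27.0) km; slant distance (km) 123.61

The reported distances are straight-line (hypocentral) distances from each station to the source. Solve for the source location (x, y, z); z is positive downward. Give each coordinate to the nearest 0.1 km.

Each station gives a sphere (x−x_i)² + (y−y_i)² + z² = d_i² (stations at z=0).
Subtracting the A sphere from B and C: z² cancels, leaving linear equations in x and y:
432.8 x − 297.8 y = 32045.20
21.2 x + 224.0 y = -19663.40
Solving: x ≈ 12.806, y ≈ -88.995 km (keep extra digits for the depth step; rounded: 12.8, -89.0).
Then from the A sphere: z² = 116.50² − (x + 66.0)² − (y + 5.3)² with x = 12.806, y = -88.995, so z ≈ 18.895 ≈ 18.9 km.
Check against D (with the unrounded solution): distance 123.61 ≈ 123.61 km. ✓

x ≈ 12.8 km, y ≈ -89.0 km, depth ≈ 18.9 km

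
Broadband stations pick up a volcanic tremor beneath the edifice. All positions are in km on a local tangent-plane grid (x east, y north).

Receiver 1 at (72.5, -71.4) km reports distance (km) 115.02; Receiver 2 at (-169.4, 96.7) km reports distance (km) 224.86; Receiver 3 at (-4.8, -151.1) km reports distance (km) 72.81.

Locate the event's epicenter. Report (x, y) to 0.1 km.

(-41.3, -88.1)

Circle about each station: (x − 72.5)² + (y + 71.4)² = 115.02²; (x + 169.4)² + (y − 96.7)² = 224.86²; (x + 4.8)² + (y + 151.1)² = 72.81².
Subtracting the Receiver 1 equation from the Receiver 2 and Receiver 3 equations removes the quadratic terms:
-483.8 x + 336.2 y = -9639.38
-154.6 x − 159.4 y = 20428.34
Solving the 2×2 system: x ≈ -41.3, y ≈ -88.1 km.
Check against Receiver 1 (with the unrounded x, y): √((x − 72.5)²+(y + 71.4)²) = 115.02 ≈ 115.02 km. ✓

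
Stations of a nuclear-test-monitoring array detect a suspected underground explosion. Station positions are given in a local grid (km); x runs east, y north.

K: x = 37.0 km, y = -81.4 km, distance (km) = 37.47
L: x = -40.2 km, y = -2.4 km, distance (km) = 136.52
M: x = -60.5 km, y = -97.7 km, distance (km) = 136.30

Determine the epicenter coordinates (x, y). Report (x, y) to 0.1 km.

(74.2, -76.9)

Circle about each station: (x − 37.0)² + (y + 81.4)² = 37.47²; (x + 40.2)² + (y + 2.4)² = 136.52²; (x + 60.5)² + (y + 97.7)² = 136.30².
Subtracting the K equation from the L and M equations removes the quadratic terms:
-154.4 x + 158.0 y = -23606.87
-195.0 x − 32.6 y = -11963.11
Solving the 2×2 system: x ≈ 74.2, y ≈ -76.9 km.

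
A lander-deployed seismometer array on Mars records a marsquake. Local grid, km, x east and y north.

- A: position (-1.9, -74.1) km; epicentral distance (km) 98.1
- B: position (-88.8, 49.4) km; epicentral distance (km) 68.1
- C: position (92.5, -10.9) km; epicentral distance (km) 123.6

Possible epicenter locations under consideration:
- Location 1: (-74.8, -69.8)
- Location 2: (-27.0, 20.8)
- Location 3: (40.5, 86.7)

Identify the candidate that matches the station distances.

Location 2

For each candidate, compare |candidate − station| to the reported distance:
Location 1: residuals A 25.1, B 51.9, C 53.8 → max 53.8 km
Location 2: residuals A 0.1, B 0.0, C 0.0 → max 0.1 km
Location 3: residuals A 68.2, B 66.5, C 13.0 → max 68.2 km
Only Location 2 has all residuals ≈ 0.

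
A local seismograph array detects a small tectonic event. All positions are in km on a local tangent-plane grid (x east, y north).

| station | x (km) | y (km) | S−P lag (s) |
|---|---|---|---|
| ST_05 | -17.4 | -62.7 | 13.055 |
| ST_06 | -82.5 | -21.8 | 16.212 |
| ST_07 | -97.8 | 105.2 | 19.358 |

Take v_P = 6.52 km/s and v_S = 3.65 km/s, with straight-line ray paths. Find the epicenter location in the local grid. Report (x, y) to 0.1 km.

(42.6, 27.4)

Distance from S−P lag: d = Δt · v_P v_S / (v_P − v_S) = Δt · (6.52·3.65)/(6.52−3.65) ≈ 8.2920·Δt.
So d_ST_05 = 108.25, d_ST_06 = 134.43, d_ST_07 = 160.52 km.
Circle about each station: (x + 17.4)² + (y + 62.7)² = 108.25²; (x + 82.5)² + (y + 21.8)² = 134.43²; (x + 97.8)² + (y − 105.2)² = 160.52².
Subtracting the ST_05 equation from the ST_06 and ST_07 equations removes the quadratic terms:
-130.2 x + 81.8 y = -3305.92
-160.8 x + 335.8 y = 2349.22
Solving the 2×2 system: x ≈ 42.6, y ≈ 27.4 km.
Check against ST_05 (with the unrounded x, y): √((x + 17.4)²+(y + 62.7)²) = 108.25 ≈ 108.25 km. ✓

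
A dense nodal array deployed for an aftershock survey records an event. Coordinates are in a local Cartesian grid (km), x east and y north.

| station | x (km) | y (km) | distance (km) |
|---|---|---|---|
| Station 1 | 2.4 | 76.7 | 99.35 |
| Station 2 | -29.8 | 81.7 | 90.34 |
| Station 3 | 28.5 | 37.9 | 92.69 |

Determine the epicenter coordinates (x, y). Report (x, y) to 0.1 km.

(-53.4, -5.5)

Circle about each station: (x − 2.4)² + (y − 76.7)² = 99.35²; (x + 29.8)² + (y − 81.7)² = 90.34²; (x − 28.5)² + (y − 37.9)² = 92.69².
Subtracting pairs of circle equations eliminates x²+y² and gives linear equations (the radical axes):
-64.4 x + 10.0 y = 3383.39
52.2 x − 77.6 y = -2361.00
Solving the 2×2 system: x ≈ -53.4, y ≈ -5.5 km.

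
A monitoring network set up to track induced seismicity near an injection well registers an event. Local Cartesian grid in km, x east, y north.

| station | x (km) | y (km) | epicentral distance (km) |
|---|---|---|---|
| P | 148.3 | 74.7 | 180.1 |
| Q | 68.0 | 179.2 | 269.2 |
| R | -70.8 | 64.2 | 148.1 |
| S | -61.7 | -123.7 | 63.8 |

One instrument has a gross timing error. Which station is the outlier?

Solve using three stations at a time. Using Q, R, S (subtract circle equations pairwise → linear system) gives (x, y) ≈ (-20.4, -75.1).
Distances from that point to each station vs reported:
  P: calculated 225.6 vs reported 180.1 → residual 45.5 km
  Q: calculated 269.2 vs reported 269.2 → residual 0.0 km
  R: calculated 148.1 vs reported 148.1 → residual 0.0 km
  S: calculated 63.8 vs reported 63.8 → residual 0.0 km
Q, R, S are mutually consistent (residuals ≈ 0); P is off by 45.5 km.

P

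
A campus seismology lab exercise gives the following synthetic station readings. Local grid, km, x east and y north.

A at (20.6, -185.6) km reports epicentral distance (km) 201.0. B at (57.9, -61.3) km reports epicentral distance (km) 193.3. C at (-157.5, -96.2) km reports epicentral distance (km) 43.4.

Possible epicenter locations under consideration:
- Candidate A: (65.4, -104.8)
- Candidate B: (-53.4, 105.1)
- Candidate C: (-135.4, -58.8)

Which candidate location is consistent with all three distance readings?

Candidate C

For each candidate, compare |candidate − station| to the reported distance:
Candidate A: residuals A 108.6, B 149.2, C 179.7 → max 179.7 km
Candidate B: residuals A 99.0, B 6.9, C 183.2 → max 183.2 km
Candidate C: residuals A 0.0, B 0.0, C 0.0 → max 0.0 km
Only Candidate C has all residuals ≈ 0.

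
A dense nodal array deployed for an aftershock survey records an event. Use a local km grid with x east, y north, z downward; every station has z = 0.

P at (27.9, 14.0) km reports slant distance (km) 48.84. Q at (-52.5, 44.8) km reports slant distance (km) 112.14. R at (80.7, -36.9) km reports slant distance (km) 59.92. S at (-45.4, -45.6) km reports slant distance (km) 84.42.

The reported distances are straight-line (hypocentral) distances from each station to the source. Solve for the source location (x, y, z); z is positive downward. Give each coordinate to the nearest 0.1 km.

x ≈ 30.5 km, y ≈ -24.3 km, depth ≈ 30.2 km

Each station gives a sphere (x−x_i)² + (y−y_i)² + z² = d_i² (stations at z=0).
Subtracting the P sphere from Q and R: z² cancels, leaving linear equations in x and y:
-160.8 x + 61.6 y = -6401.15
105.6 x − 101.8 y = 5694.63
Solving: x ≈ 30.498, y ≈ -24.303 km (keep extra digits for the depth step; rounded: 30.5, -24.3).
Then from the P sphere: z² = 48.84² − (x − 27.9)² − (y − 14.0)² with x = 30.498, y = -24.303, so z ≈ 30.191 ≈ 30.2 km.
Check against S (with the unrounded solution): distance 84.41 ≈ 84.42 km. ✓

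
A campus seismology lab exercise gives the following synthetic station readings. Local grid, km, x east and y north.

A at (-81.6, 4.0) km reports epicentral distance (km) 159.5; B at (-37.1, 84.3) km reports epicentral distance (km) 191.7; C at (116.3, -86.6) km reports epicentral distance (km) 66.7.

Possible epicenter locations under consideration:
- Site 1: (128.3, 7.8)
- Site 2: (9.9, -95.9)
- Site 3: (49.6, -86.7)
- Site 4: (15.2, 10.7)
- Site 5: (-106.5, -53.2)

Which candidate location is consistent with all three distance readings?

Site 3

For each candidate, compare |candidate − station| to the reported distance:
Site 1: residuals A 50.4, B 9.5, C 28.5 → max 50.4 km
Site 2: residuals A 24.0, B 5.5, C 40.1 → max 40.1 km
Site 3: residuals A 0.0, B 0.0, C 0.0 → max 0.0 km
Site 4: residuals A 62.5, B 101.4, C 73.6 → max 101.4 km
Site 5: residuals A 97.1, B 37.7, C 158.6 → max 158.6 km
Only Site 3 has all residuals ≈ 0.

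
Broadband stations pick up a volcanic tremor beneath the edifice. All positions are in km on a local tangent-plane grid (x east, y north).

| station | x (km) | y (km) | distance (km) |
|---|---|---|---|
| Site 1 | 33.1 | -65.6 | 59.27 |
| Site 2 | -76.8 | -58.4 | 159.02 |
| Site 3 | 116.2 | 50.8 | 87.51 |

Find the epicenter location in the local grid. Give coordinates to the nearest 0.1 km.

79.4 km east, -28.6 km north

Circle about each station: (x − 33.1)² + (y + 65.6)² = 59.27²; (x + 76.8)² + (y + 58.4)² = 159.02²; (x − 116.2)² + (y − 50.8)² = 87.51².
Subtracting the Site 1 equation from the Site 2 and Site 3 equations removes the quadratic terms:
-219.8 x + 14.4 y = -17864.60
166.2 x + 232.8 y = 6539.04
Solving the 2×2 system: x ≈ 79.4, y ≈ -28.6 km.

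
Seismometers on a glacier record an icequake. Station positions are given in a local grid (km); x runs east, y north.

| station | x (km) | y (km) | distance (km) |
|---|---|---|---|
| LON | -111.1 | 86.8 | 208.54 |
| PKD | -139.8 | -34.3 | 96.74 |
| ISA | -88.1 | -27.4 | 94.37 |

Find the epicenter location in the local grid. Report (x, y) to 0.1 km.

(-97.5, -121.3)

Circle about each station: (x + 111.1)² + (y − 86.8)² = 208.54²; (x + 139.8)² + (y + 34.3)² = 96.74²; (x + 88.1)² + (y + 27.4)² = 94.37².
Subtracting the LON equation from the PKD and ISA equations removes the quadratic terms:
-57.4 x − 242.2 y = 34973.38
46.0 x − 228.4 y = 23218.15
Solving the 2×2 system: x ≈ -97.5, y ≈ -121.3 km.
Check against LON (with the unrounded x, y): √((x + 111.1)²+(y − 86.8)²) = 208.54 ≈ 208.54 km. ✓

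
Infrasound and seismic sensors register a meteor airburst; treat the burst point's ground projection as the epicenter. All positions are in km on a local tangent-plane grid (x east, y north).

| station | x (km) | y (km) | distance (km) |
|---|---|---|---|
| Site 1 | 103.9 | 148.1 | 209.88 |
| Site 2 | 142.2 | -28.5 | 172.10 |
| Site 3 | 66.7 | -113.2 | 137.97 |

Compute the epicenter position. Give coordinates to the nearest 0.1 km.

Circle about each station: (x − 103.9)² + (y − 148.1)² = 209.88²; (x − 142.2)² + (y + 28.5)² = 172.10²; (x − 66.7)² + (y + 113.2)² = 137.97².
Subtracting pairs of circle equations eliminates x²+y² and gives linear equations (the radical axes):
76.6 x − 353.2 y = 2735.47
-74.4 x − 522.6 y = 9548.20
Solving the 2×2 system: x ≈ -29.3, y ≈ -14.1 km.
Check against Site 1 (with the unrounded x, y): √((x − 103.9)²+(y − 148.1)²) = 209.88 ≈ 209.88 km. ✓

(-29.3, -14.1)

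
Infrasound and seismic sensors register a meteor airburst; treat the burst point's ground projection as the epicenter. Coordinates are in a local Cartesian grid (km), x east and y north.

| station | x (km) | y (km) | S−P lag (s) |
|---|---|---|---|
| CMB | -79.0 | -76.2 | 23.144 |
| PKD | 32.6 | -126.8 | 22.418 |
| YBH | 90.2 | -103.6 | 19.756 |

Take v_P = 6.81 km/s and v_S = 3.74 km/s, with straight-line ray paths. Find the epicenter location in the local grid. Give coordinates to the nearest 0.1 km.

x ≈ 59.0 km, y ≈ 57.3 km

Distance from S−P lag: d = Δt · v_P v_S / (v_P − v_S) = Δt · (6.81·3.74)/(6.81−3.74) ≈ 8.2962·Δt.
So d_CMB = 192.01, d_PKD = 185.98, d_YBH = 163.90 km.
Circle about each station: (x + 79.0)² + (y + 76.2)² = 192.01²; (x − 32.6)² + (y + 126.8)² = 185.98²; (x − 90.2)² + (y + 103.6)² = 163.90².
Subtracting pairs of circle equations eliminates x²+y² and gives linear equations (the radical axes):
223.2 x − 101.2 y = 7372.84
338.4 x − 54.8 y = 16826.19
Solving the 2×2 system: x ≈ 59.0, y ≈ 57.3 km.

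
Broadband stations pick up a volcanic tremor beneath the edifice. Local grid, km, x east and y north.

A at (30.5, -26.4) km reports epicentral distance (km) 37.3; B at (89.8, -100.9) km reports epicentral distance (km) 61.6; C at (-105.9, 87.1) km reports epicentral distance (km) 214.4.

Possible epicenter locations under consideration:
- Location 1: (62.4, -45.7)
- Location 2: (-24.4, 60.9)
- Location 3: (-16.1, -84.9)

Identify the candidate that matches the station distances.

For each candidate, compare |candidate − station| to the reported distance:
Location 1: residuals A 0.0, B 0.0, C 0.0 → max 0.0 km
Location 2: residuals A 65.8, B 136.4, C 128.8 → max 136.4 km
Location 3: residuals A 37.5, B 45.5, C 20.4 → max 45.5 km
Only Location 1 has all residuals ≈ 0.

Location 1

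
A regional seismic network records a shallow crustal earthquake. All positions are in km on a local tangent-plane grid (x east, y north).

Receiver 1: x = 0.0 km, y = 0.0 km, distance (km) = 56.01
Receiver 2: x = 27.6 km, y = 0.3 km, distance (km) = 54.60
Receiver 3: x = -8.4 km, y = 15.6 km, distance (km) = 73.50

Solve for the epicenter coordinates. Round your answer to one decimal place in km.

x ≈ 17.2 km, y ≈ -53.3 km

Circle about each station: x² + y² = 56.01²; (x − 27.6)² + (y − 0.3)² = 54.60²; (x + 8.4)² + (y − 15.6)² = 73.50².
Subtracting the Receiver 1 equation from the Receiver 2 and Receiver 3 equations removes the quadratic terms:
55.2 x + 0.6 y = 917.81
-16.8 x + 31.2 y = -1951.21
Solving the 2×2 system: x ≈ 17.2, y ≈ -53.3 km.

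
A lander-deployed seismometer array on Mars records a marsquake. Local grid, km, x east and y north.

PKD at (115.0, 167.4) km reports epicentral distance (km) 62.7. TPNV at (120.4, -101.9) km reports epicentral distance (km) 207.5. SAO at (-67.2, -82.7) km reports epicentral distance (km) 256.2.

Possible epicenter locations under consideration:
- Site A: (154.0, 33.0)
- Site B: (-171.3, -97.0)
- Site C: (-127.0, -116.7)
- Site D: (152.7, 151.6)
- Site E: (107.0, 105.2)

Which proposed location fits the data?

Site E

For each candidate, compare |candidate − station| to the reported distance:
Site A: residuals PKD 77.2, TPNV 68.5, SAO 6.6 → max 77.2 km
Site B: residuals PKD 327.0, TPNV 84.2, SAO 151.1 → max 327.0 km
Site C: residuals PKD 310.5, TPNV 40.3, SAO 187.4 → max 310.5 km
Site D: residuals PKD 21.8, TPNV 48.0, SAO 65.1 → max 65.1 km
Site E: residuals PKD 0.0, TPNV 0.0, SAO 0.0 → max 0.0 km
Only Site E has all residuals ≈ 0.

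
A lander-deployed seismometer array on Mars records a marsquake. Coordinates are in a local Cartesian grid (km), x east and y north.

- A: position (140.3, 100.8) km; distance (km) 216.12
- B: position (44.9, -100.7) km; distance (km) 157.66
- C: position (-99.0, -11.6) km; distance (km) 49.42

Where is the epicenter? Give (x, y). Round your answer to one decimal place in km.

x ≈ -59.2 km, y ≈ 17.7 km

Circle about each station: (x − 140.3)² + (y − 100.8)² = 216.12²; (x − 44.9)² + (y + 100.7)² = 157.66²; (x + 99.0)² + (y + 11.6)² = 49.42².
Subtracting the A equation from the B and C equations removes the quadratic terms:
-190.8 x − 403.0 y = 4162.95
-478.6 x − 224.8 y = 24356.35
Solving the 2×2 system: x ≈ -59.2, y ≈ 17.7 km.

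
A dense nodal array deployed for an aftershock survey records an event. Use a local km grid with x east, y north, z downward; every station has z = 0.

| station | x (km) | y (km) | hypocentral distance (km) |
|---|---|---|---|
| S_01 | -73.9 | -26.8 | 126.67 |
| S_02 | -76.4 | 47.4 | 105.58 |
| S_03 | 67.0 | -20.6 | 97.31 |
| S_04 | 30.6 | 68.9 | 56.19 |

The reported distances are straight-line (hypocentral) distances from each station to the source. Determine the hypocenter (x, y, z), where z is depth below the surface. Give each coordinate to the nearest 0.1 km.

Each station gives a sphere (x−x_i)² + (y−y_i)² + z² = d_i² (stations at z=0).
Subtracting the S_01 sphere from S_02 and S_03: z² cancels, leaving linear equations in x and y:
-5.0 x + 148.4 y = 6802.42
281.8 x + 12.4 y = 5309.96
Solving: x ≈ 16.801, y ≈ 46.405 km (keep extra digits for the depth step; rounded: 16.8, 46.4).
Then from the S_01 sphere: z² = 126.67² − (x + 73.9)² − (y + 26.8)² with x = 16.801, y = 46.405, so z ≈ 49.595 ≈ 49.6 km.

(16.8, 46.4, 49.6)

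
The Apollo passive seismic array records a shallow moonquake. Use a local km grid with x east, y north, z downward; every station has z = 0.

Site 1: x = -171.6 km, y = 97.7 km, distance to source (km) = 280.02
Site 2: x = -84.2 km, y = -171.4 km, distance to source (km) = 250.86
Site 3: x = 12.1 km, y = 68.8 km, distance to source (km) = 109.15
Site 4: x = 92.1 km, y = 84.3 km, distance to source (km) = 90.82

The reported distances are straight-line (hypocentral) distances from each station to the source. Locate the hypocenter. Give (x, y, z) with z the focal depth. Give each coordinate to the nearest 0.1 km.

(88.9, 4.8, 43.8)

Each station gives a sphere (x−x_i)² + (y−y_i)² + z² = d_i² (stations at z=0).
Subtracting the Site 1 sphere from Site 2 and Site 3: z² cancels, leaving linear equations in x and y:
174.8 x − 538.2 y = 12956.21
367.4 x − 57.8 y = 32385.48
Solving: x ≈ 88.903, y ≈ 4.801 km (keep extra digits for the depth step; rounded: 88.9, 4.8).
Then from the Site 1 sphere: z² = 280.02² − (x + 171.6)² − (y − 97.7)² with x = 88.903, y = 4.801, so z ≈ 43.808 ≈ 43.8 km.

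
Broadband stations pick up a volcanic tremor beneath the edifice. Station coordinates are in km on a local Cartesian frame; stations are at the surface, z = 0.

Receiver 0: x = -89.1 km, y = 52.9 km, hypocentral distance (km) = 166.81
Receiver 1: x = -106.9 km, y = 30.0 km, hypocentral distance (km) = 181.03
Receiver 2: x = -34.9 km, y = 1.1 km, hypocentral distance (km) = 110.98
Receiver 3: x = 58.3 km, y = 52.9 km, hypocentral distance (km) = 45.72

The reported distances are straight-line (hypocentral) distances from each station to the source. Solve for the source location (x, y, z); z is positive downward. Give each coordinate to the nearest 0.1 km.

x ≈ 71.9 km, y ≈ 17.4 km, depth ≈ 25.4 km

Each station gives a sphere (x−x_i)² + (y−y_i)² + z² = d_i² (stations at z=0).
Subtracting the Receiver 0 sphere from Receiver 1 and Receiver 2: z² cancels, leaving linear equations in x and y:
-35.6 x − 45.8 y = -3355.89
108.4 x − 103.6 y = 5991.02
Solving: x ≈ 71.890, y ≈ 17.393 km (keep extra digits for the depth step; rounded: 71.9, 17.4).
Then from the Receiver 0 sphere: z² = 166.81² − (x + 89.1)² − (y − 52.9)² with x = 71.890, y = 17.393, so z ≈ 25.437 ≈ 25.4 km.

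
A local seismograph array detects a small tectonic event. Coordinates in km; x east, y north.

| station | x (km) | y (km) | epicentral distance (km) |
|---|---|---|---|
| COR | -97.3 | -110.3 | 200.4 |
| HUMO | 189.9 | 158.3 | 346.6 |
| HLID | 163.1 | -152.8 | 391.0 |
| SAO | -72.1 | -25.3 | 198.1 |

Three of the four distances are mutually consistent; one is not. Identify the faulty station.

Solve using three stations at a time. Using COR, HUMO, HLID (subtract circle equations pairwise → linear system) gives (x, y) ≈ (-148.5, 83.4).
Distances from that point to each station vs reported:
  COR: calculated 200.3 vs reported 200.4 → residual 0.1 km
  HUMO: calculated 346.6 vs reported 346.6 → residual 0.0 km
  HLID: calculated 391.0 vs reported 391.0 → residual 0.0 km
  SAO: calculated 132.8 vs reported 198.1 → residual 65.3 km
COR, HUMO, HLID are mutually consistent (residuals ≈ 0); SAO is off by 65.3 km.

SAO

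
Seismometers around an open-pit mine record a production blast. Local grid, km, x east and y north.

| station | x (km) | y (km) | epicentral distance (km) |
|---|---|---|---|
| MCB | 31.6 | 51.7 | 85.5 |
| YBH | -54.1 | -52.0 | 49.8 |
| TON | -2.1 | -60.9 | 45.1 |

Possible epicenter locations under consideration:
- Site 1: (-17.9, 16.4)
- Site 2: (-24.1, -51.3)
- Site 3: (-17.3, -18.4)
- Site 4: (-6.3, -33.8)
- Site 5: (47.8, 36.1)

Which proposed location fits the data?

For each candidate, compare |candidate − station| to the reported distance:
Site 1: residuals MCB 24.7, YBH 27.6, TON 33.8 → max 33.8 km
Site 2: residuals MCB 31.6, YBH 19.8, TON 21.1 → max 31.6 km
Site 3: residuals MCB 0.0, YBH 0.0, TON 0.0 → max 0.0 km
Site 4: residuals MCB 8.0, YBH 1.3, TON 17.7 → max 17.7 km
Site 5: residuals MCB 63.0, YBH 84.9, TON 64.0 → max 84.9 km
Only Site 3 has all residuals ≈ 0.

Site 3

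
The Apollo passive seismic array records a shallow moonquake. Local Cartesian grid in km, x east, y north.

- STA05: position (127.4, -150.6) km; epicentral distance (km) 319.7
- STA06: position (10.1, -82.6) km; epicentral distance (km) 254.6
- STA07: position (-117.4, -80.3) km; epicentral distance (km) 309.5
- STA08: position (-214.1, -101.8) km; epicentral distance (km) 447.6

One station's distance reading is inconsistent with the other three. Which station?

STA08

Solve using three stations at a time. Using STA05, STA06, STA07 (subtract circle equations pairwise → linear system) gives (x, y) ≈ (72.2, 164.3).
Distances from that point to each station vs reported:
  STA05: calculated 319.7 vs reported 319.7 → residual 0.0 km
  STA06: calculated 254.6 vs reported 254.6 → residual 0.0 km
  STA07: calculated 309.5 vs reported 309.5 → residual 0.0 km
  STA08: calculated 390.9 vs reported 447.6 → residual 56.7 km
STA05, STA06, STA07 are mutually consistent (residuals ≈ 0); STA08 is off by 56.7 km.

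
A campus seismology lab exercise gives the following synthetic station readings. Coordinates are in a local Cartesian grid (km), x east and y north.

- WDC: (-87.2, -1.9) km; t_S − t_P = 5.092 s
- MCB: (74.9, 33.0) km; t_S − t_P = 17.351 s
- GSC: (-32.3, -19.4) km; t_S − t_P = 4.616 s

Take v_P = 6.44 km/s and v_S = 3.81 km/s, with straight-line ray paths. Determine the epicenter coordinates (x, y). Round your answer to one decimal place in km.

x ≈ -67.0 km, y ≈ -44.9 km

Distance from S−P lag: d = Δt · v_P v_S / (v_P − v_S) = Δt · (6.44·3.81)/(6.44−3.81) ≈ 9.3294·Δt.
So d_WDC = 47.51, d_MCB = 161.87, d_GSC = 43.06 km.
Circle about each station: (x + 87.2)² + (y + 1.9)² = 47.51²; (x − 74.9)² + (y − 33.0)² = 161.87²; (x + 32.3)² + (y + 19.4)² = 43.06².
Subtracting the WDC equation from the MCB and GSC equations removes the quadratic terms:
324.2 x + 69.8 y = -24853.14
109.8 x − 35.0 y = -5784.76
Solving the 2×2 system: x ≈ -67.0, y ≈ -44.9 km.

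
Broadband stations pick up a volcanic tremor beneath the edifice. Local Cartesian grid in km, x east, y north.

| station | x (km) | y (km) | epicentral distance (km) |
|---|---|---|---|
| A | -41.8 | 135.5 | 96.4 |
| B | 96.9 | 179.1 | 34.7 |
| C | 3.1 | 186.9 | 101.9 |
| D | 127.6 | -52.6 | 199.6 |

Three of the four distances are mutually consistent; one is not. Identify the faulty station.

Solve using three stations at a time. Using B, C, D (subtract circle equations pairwise → linear system) gives (x, y) ≈ (95.7, 144.4).
Distances from that point to each station vs reported:
  A: calculated 137.8 vs reported 96.4 → residual 41.4 km
  B: calculated 34.7 vs reported 34.7 → residual 0.0 km
  C: calculated 101.9 vs reported 101.9 → residual 0.0 km
  D: calculated 199.6 vs reported 199.6 → residual 0.0 km
B, C, D are mutually consistent (residuals ≈ 0); A is off by 41.4 km.

A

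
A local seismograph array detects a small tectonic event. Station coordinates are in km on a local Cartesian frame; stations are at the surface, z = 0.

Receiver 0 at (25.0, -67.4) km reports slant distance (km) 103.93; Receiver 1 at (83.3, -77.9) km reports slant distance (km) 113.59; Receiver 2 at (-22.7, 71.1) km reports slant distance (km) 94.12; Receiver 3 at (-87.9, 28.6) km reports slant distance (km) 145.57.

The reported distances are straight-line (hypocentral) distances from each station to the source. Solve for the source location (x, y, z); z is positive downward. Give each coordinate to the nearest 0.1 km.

(54.1, 27.1, 32.0)

Each station gives a sphere (x−x_i)² + (y−y_i)² + z² = d_i² (stations at z=0).
Subtracting the Receiver 0 sphere from Receiver 1 and Receiver 2: z² cancels, leaving linear equations in x and y:
116.6 x − 21.0 y = 5738.30
-95.4 x + 277.0 y = 2345.61
Solving: x ≈ 54.094, y ≈ 27.098 km (keep extra digits for the depth step; rounded: 54.1, 27.1).
Then from the Receiver 0 sphere: z² = 103.93² − (x − 25.0)² − (y + 67.4)² with x = 54.094, y = 27.098, so z ≈ 32.017 ≈ 32.0 km.
Check against Receiver 3 (with the unrounded solution): distance 145.57 ≈ 145.57 km. ✓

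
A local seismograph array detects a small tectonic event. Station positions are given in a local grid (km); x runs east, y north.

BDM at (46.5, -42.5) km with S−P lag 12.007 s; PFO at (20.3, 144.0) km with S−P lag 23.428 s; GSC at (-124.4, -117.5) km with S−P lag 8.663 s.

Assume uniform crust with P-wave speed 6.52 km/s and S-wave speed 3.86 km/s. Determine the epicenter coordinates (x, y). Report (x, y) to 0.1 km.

Distance from S−P lag: d = Δt · v_P v_S / (v_P − v_S) = Δt · (6.52·3.86)/(6.52−3.86) ≈ 9.4614·Δt.
So d_BDM = 113.60, d_PFO = 221.66, d_GSC = 81.96 km.
Circle about each station: (x − 46.5)² + (y + 42.5)² = 113.60²; (x − 20.3)² + (y − 144.0)² = 221.66²; (x + 124.4)² + (y + 117.5)² = 81.96².
Subtracting pairs of circle equations eliminates x²+y² and gives linear equations (the radical axes):
-52.4 x + 373.0 y = -19048.61
-341.8 x − 150.0 y = 31500.63
Solving the 2×2 system: x ≈ -65.7, y ≈ -60.3 km.

(-65.7, -60.3)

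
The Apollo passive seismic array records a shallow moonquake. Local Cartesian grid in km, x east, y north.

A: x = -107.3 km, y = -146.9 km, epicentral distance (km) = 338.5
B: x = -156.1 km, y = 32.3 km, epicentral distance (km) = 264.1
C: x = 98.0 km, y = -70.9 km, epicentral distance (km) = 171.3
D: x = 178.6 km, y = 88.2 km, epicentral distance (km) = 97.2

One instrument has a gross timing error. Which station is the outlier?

Solve using three stations at a time. Using A, B, D (subtract circle equations pairwise → linear system) gives (x, y) ≈ (90.0, 128.2).
Distances from that point to each station vs reported:
  A: calculated 338.5 vs reported 338.5 → residual 0.0 km
  B: calculated 264.1 vs reported 264.1 → residual 0.0 km
  C: calculated 199.2 vs reported 171.3 → residual 27.9 km
  D: calculated 97.2 vs reported 97.2 → residual 0.0 km
A, B, D are mutually consistent (residuals ≈ 0); C is off by 27.9 km.

C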